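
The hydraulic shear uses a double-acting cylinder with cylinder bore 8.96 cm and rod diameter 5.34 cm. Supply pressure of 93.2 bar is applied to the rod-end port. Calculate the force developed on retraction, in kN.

F ≈ 37.9 kN

Rod-side annular area A_ann = π/4 × (8.96² − 5.34²) = 40.66 cm^2
On retraction the pressure acts on the annular area (bore minus rod).
F = P × A_ann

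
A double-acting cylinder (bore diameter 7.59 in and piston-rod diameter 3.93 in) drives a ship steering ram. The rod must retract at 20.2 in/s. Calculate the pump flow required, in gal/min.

Rod-side annular area A_ann = π/4 × (7.59² − 3.93²) = 33.11 in^2
Q = A × v

Q ≈ 174 gal/min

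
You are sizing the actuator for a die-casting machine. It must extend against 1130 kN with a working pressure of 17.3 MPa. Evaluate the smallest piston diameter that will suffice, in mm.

D ≈ 288 mm

Extension force acts on the full piston face: F = P × (π/4)D².
D = √(4F / (πP)) = √(4 × 1130 kN / (π × 17.3 MPa))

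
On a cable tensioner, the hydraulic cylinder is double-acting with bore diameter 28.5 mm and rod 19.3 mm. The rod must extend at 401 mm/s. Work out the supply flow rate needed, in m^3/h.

Q ≈ 0.921 m^3/h

Cap-side area A_cap = π/4 × (28.5 mm)² = 637.9 mm^2
Q = A × v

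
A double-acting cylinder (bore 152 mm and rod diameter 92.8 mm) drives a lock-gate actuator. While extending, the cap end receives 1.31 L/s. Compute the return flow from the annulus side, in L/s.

Cap-side area A_cap = π/4 × (152 mm)² = 18150 mm^2
Rod-side annular area A_ann = π/4 × (152² − 92.8²) = 11380 mm^2
Piston speed v = Q_in/A_cap; rod-end outflow Q_out = v × A_ann = Q_in × A_ann/A_cap.

Q_out ≈ 0.822 L/s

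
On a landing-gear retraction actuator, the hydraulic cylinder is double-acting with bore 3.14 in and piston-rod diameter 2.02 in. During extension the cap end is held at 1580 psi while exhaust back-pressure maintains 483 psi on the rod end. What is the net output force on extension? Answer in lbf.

Cap-side area A_cap = π/4 × (3.14 in)² = 7.744 in^2
Rod-side annular area A_ann = π/4 × (3.14² − 2.02²) = 4.539 in^2
Net thrust = P_cap·A_cap − P_rod·A_ann = 12240 lbf − 2192 lbf

F ≈ 10000 lbf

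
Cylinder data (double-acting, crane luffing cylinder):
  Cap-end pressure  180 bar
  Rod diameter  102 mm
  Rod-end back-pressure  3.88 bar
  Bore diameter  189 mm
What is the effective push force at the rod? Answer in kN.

Cap-side area A_cap = π/4 × (189 mm)² = 28060 mm^2
Rod-side annular area A_ann = π/4 × (189² − 102²) = 19880 mm^2
Net thrust = P_cap·A_cap − P_rod·A_ann = 505.0 kN − 7.715 kN

F ≈ 497 kN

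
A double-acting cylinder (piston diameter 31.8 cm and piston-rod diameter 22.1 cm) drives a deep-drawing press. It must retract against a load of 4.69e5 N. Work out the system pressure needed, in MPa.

P ≈ 11.4 MPa

Rod-side annular area A_ann = π/4 × (31.8² − 22.1²) = 410.6 cm^2
Retraction: pressure acts on the annular area.
P = F / A = 4.69e5 N / A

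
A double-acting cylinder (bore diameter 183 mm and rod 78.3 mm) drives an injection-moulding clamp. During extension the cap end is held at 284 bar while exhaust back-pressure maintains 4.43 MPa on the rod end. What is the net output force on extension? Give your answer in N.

F ≈ 6.52e5 N

Cap-side area A_cap = π/4 × (183 mm)² = 26300 mm^2
Rod-side annular area A_ann = π/4 × (183² − 78.3²) = 21490 mm^2
Net thrust = P_cap·A_cap − P_rod·A_ann = 7.470e5 N − 95190 N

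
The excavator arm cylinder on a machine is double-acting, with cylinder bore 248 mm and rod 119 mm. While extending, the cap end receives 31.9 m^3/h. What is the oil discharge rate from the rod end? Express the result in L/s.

Q_out ≈ 6.82 L/s

Cap-side area A_cap = π/4 × (248 mm)² = 48310 mm^2
Rod-side annular area A_ann = π/4 × (248² − 119²) = 37180 mm^2
Piston speed v = Q_in/A_cap; rod-end outflow Q_out = v × A_ann = Q_in × A_ann/A_cap.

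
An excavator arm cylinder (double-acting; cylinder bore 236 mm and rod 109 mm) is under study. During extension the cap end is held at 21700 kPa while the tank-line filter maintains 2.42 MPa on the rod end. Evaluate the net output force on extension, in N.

Cap-side area A_cap = π/4 × (236 mm)² = 43740 mm^2
Rod-side annular area A_ann = π/4 × (236² − 109²) = 34410 mm^2
Net thrust = P_cap·A_cap − P_rod·A_ann = 9.492e5 N − 83280 N

F ≈ 8.66e5 N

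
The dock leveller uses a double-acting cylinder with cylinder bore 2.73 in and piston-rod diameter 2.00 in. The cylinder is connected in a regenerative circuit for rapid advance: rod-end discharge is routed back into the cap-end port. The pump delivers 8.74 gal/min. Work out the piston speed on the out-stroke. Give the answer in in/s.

v ≈ 10.7 in/s

In regeneration the rod-end outflow joins the pump flow into the cap end, so the net volume the pump must supply per unit advance equals the rod cross-section area.
Rod cross-section A_rod = π/4 × (2.00 in)² = 3.142 in^2
v = Q_pump / A_rod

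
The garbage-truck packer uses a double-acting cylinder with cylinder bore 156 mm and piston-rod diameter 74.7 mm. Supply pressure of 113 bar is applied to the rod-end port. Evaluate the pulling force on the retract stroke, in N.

F ≈ 1.66e5 N

Rod-side annular area A_ann = π/4 × (156² − 74.7²) = 14730 mm^2
On retraction the pressure acts on the annular area (bore minus rod).
F = P × A_ann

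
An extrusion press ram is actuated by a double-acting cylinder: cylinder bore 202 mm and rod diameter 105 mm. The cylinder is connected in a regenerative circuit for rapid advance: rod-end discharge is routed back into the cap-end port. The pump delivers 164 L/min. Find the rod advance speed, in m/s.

v ≈ 0.316 m/s

In regeneration the rod-end outflow joins the pump flow into the cap end, so the net volume the pump must supply per unit advance equals the rod cross-section area.
Rod cross-section A_rod = π/4 × (105 mm)² = 8659 mm^2
v = Q_pump / A_rod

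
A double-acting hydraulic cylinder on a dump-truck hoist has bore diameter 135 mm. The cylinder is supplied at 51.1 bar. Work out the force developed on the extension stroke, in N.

Cap-side area A_cap = π/4 × (135 mm)² = 14310 mm^2
F = P × A_cap = 51.1 bar × A_cap

F ≈ 73100 N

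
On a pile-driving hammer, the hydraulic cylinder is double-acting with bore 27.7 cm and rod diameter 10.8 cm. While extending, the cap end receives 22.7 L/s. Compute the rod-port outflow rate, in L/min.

Q_out ≈ 1150 L/min

Cap-side area A_cap = π/4 × (27.7 cm)² = 602.6 cm^2
Rod-side annular area A_ann = π/4 × (27.7² − 10.8²) = 511.0 cm^2
Piston speed v = Q_in/A_cap; rod-end outflow Q_out = v × A_ann = Q_in × A_ann/A_cap.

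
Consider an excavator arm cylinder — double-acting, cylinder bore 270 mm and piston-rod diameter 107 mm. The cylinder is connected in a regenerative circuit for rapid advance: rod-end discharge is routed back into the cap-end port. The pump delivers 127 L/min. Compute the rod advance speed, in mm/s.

v ≈ 235 mm/s

In regeneration the rod-end outflow joins the pump flow into the cap end, so the net volume the pump must supply per unit advance equals the rod cross-section area.
Rod cross-section A_rod = π/4 × (107 mm)² = 8992 mm^2
v = Q_pump / A_rod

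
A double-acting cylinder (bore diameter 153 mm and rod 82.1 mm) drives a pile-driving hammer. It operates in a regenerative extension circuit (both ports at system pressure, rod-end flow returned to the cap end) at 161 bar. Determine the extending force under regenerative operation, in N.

F ≈ 85200 N

With equal pressure on both faces, forces on the annular region cancel; the net push is pressure × rod cross-section.
Rod cross-section A_rod = π/4 × (82.1 mm)² = 5294 mm^2
F = P × A_rod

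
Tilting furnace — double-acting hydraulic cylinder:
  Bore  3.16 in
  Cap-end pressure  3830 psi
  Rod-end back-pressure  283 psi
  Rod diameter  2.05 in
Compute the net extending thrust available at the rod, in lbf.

F ≈ 28800 lbf

Cap-side area A_cap = π/4 × (3.16 in)² = 7.843 in^2
Rod-side annular area A_ann = π/4 × (3.16² − 2.05²) = 4.542 in^2
Net thrust = P_cap·A_cap − P_rod·A_ann = 30040 lbf − 1285 lbf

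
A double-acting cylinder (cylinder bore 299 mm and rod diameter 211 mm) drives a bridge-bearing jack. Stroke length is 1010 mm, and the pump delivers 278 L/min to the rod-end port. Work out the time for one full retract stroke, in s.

t ≈ 7.68 s

Rod-side annular area A_ann = π/4 × (299² − 211²) = 35250 mm^2
Swept volume V = A × L; t = V / Q = A·L / Q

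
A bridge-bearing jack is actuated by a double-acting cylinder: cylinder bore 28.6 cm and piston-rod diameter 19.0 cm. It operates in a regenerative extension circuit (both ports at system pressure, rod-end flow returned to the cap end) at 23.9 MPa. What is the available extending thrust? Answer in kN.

F ≈ 678 kN

With equal pressure on both faces, forces on the annular region cancel; the net push is pressure × rod cross-section.
Rod cross-section A_rod = π/4 × (19.0 cm)² = 283.5 cm^2
F = P × A_rod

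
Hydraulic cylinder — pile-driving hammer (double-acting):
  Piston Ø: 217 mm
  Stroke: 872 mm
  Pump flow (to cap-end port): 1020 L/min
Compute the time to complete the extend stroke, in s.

t ≈ 1.90 s

Cap-side area A_cap = π/4 × (217 mm)² = 36980 mm^2
Swept volume V = A × L; t = V / Q = A·L / Q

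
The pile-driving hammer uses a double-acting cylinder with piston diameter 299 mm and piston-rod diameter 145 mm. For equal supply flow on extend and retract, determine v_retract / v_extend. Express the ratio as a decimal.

Cap-side area A_cap = π/4 × (299 mm)² = 70220 mm^2
Rod-side annular area A_ann = π/4 × (299² − 145²) = 53700 mm^2
For equal Q, v ∝ 1/A, so v_ret/v_ext = A_cap/A_ann.

v_ret/v_ext ≈ 1.31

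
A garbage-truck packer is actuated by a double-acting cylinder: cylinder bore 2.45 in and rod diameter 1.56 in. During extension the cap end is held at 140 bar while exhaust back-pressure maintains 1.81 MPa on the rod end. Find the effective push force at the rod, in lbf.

Cap-side area A_cap = π/4 × (2.45 in)² = 4.714 in^2
Rod-side annular area A_ann = π/4 × (2.45² − 1.56²) = 2.803 in^2
Net thrust = P_cap·A_cap − P_rod·A_ann = 9573 lbf − 735.8 lbf

F ≈ 8840 lbf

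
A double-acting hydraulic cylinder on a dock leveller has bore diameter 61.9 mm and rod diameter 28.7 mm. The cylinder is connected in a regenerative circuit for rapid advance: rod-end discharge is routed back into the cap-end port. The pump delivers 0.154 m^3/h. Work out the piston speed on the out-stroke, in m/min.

v ≈ 3.97 m/min

In regeneration the rod-end outflow joins the pump flow into the cap end, so the net volume the pump must supply per unit advance equals the rod cross-section area.
Rod cross-section A_rod = π/4 × (28.7 mm)² = 646.9 mm^2
v = Q_pump / A_rod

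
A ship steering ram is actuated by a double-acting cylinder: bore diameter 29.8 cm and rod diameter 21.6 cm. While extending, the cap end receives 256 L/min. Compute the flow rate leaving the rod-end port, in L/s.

Q_out ≈ 2.03 L/s

Cap-side area A_cap = π/4 × (29.8 cm)² = 697.5 cm^2
Rod-side annular area A_ann = π/4 × (29.8² − 21.6²) = 331.0 cm^2
Piston speed v = Q_in/A_cap; rod-end outflow Q_out = v × A_ann = Q_in × A_ann/A_cap.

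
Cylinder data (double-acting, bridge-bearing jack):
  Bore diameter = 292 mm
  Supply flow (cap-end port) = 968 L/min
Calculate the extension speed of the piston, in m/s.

v ≈ 0.241 m/s

Cap-side area A_cap = π/4 × (292 mm)² = 66970 mm^2
v = Q / A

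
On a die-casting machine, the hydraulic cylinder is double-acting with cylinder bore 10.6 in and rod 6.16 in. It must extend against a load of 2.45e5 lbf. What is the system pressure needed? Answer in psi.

P ≈ 2780 psi

Cap-side area A_cap = π/4 × (10.6 in)² = 88.25 in^2
P = F / A = 2.45e5 lbf / A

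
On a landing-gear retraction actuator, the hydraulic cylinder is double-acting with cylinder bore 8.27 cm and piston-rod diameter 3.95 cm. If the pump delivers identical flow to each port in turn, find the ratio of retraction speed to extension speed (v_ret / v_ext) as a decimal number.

v_ret/v_ext ≈ 1.30

Cap-side area A_cap = π/4 × (8.27 cm)² = 53.72 cm^2
Rod-side annular area A_ann = π/4 × (8.27² − 3.95²) = 41.46 cm^2
For equal Q, v ∝ 1/A, so v_ret/v_ext = A_cap/A_ann.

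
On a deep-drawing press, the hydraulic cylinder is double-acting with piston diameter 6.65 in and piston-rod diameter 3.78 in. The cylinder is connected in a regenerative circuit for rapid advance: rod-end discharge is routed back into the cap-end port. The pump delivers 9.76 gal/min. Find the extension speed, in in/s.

In regeneration the rod-end outflow joins the pump flow into the cap end, so the net volume the pump must supply per unit advance equals the rod cross-section area.
Rod cross-section A_rod = π/4 × (3.78 in)² = 11.22 in^2
v = Q_pump / A_rod

v ≈ 3.35 in/s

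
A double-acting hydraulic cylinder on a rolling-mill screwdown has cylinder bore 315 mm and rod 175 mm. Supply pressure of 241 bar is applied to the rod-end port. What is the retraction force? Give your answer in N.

F ≈ 1.30e6 N

Rod-side annular area A_ann = π/4 × (315² − 175²) = 53880 mm^2
On retraction the pressure acts on the annular area (bore minus rod).
F = P × A_ann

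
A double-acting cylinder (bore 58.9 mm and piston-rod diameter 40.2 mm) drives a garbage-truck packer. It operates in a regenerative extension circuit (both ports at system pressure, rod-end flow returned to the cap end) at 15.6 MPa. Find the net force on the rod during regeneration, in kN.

F ≈ 19.8 kN

With equal pressure on both faces, forces on the annular region cancel; the net push is pressure × rod cross-section.
Rod cross-section A_rod = π/4 × (40.2 mm)² = 1269 mm^2
F = P × A_rod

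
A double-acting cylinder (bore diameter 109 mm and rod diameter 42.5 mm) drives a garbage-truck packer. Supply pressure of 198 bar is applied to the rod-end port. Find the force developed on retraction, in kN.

Rod-side annular area A_ann = π/4 × (109² − 42.5²) = 7913 mm^2
On retraction the pressure acts on the annular area (bore minus rod).
F = P × A_ann

F ≈ 157 kN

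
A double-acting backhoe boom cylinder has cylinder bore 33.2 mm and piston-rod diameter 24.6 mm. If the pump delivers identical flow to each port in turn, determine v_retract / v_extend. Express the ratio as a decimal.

Cap-side area A_cap = π/4 × (33.2 mm)² = 865.7 mm^2
Rod-side annular area A_ann = π/4 × (33.2² − 24.6²) = 390.4 mm^2
For equal Q, v ∝ 1/A, so v_ret/v_ext = A_cap/A_ann.

v_ret/v_ext ≈ 2.22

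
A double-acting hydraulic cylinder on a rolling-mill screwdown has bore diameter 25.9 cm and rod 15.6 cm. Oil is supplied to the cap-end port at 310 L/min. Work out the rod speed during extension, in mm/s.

Cap-side area A_cap = π/4 × (25.9 cm)² = 526.9 cm^2
v = Q / A

v ≈ 98.1 mm/s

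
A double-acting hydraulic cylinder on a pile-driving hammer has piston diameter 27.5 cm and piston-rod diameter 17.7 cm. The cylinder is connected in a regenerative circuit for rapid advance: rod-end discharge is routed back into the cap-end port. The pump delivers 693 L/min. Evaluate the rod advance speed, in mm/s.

In regeneration the rod-end outflow joins the pump flow into the cap end, so the net volume the pump must supply per unit advance equals the rod cross-section area.
Rod cross-section A_rod = π/4 × (17.7 cm)² = 246.1 cm^2
v = Q_pump / A_rod

v ≈ 469 mm/s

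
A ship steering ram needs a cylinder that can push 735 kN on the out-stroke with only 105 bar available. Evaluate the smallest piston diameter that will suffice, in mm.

D ≈ 299 mm

Extension force acts on the full piston face: F = P × (π/4)D².
D = √(4F / (πP)) = √(4 × 735 kN / (π × 105 bar))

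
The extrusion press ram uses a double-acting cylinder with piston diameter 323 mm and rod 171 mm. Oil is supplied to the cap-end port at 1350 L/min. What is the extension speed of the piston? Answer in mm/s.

v ≈ 275 mm/s

Cap-side area A_cap = π/4 × (323 mm)² = 81940 mm^2
v = Q / A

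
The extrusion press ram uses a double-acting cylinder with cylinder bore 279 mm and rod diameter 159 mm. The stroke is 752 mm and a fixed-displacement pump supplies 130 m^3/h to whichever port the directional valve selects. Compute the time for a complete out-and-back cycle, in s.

Cap-side area A_cap = π/4 × (279 mm)² = 61140 mm^2
Rod-side annular area A_ann = π/4 × (279² − 159²) = 41280 mm^2
t_ext = A_cap·L/Q = 1.273 s
t_ret = A_ann·L/Q = 0.8597 s
t_cycle = t_ext + t_ret

t ≈ 2.13 s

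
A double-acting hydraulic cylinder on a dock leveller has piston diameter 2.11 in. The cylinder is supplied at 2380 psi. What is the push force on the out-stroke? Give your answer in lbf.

Cap-side area A_cap = π/4 × (2.11 in)² = 3.497 in^2
F = P × A_cap = 2380 psi × A_cap

F ≈ 8320 lbf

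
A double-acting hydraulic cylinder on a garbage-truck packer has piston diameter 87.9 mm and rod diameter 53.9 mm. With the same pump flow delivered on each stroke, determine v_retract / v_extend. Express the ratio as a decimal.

v_ret/v_ext ≈ 1.60

Cap-side area A_cap = π/4 × (87.9 mm)² = 6068 mm^2
Rod-side annular area A_ann = π/4 × (87.9² − 53.9²) = 3787 mm^2
For equal Q, v ∝ 1/A, so v_ret/v_ext = A_cap/A_ann.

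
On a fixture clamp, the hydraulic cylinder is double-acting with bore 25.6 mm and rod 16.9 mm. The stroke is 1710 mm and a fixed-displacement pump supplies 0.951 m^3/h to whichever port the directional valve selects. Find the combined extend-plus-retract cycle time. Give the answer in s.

Cap-side area A_cap = π/4 × (25.6 mm)² = 514.7 mm^2
Rod-side annular area A_ann = π/4 × (25.6² − 16.9²) = 290.4 mm^2
t_ext = A_cap·L/Q = 3.332 s
t_ret = A_ann·L/Q = 1.880 s
t_cycle = t_ext + t_ret

t ≈ 5.21 s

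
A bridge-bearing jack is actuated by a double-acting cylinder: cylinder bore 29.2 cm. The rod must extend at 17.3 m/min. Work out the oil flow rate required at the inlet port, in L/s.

Cap-side area A_cap = π/4 × (29.2 cm)² = 669.7 cm^2
Q = A × v

Q ≈ 19.3 L/s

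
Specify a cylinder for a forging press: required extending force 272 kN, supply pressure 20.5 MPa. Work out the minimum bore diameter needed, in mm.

Extension force acts on the full piston face: F = P × (π/4)D².
D = √(4F / (πP)) = √(4 × 272 kN / (π × 20.5 MPa))

D ≈ 130 mm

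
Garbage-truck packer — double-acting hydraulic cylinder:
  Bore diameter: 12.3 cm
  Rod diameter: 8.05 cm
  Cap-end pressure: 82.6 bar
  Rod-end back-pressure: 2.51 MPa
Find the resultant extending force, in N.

F ≈ 81100 N

Cap-side area A_cap = π/4 × (12.3 cm)² = 118.8 cm^2
Rod-side annular area A_ann = π/4 × (12.3² − 8.05²) = 67.93 cm^2
Net thrust = P_cap·A_cap − P_rod·A_ann = 98150 N − 17050 N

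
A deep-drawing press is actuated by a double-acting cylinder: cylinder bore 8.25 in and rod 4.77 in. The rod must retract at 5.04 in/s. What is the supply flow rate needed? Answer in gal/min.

Q ≈ 46.6 gal/min

Rod-side annular area A_ann = π/4 × (8.25² − 4.77²) = 35.59 in^2
Q = A × v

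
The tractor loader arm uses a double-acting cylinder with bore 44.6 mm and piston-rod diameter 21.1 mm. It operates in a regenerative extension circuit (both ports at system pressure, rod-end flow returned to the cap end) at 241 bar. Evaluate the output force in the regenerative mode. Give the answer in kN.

With equal pressure on both faces, forces on the annular region cancel; the net push is pressure × rod cross-section.
Rod cross-section A_rod = π/4 × (21.1 mm)² = 349.7 mm^2
F = P × A_rod

F ≈ 8.43 kN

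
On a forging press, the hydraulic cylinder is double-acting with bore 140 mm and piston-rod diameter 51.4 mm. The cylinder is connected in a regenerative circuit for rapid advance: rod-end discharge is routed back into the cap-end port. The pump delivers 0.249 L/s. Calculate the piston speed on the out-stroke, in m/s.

In regeneration the rod-end outflow joins the pump flow into the cap end, so the net volume the pump must supply per unit advance equals the rod cross-section area.
Rod cross-section A_rod = π/4 × (51.4 mm)² = 2075 mm^2
v = Q_pump / A_rod

v ≈ 0.120 m/s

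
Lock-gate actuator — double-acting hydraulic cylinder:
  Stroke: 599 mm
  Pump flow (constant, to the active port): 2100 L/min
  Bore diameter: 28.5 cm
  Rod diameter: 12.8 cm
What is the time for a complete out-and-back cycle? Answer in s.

Cap-side area A_cap = π/4 × (28.5 cm)² = 637.9 cm^2
Rod-side annular area A_ann = π/4 × (28.5² − 12.8²) = 509.3 cm^2
t_ext = A_cap·L/Q = 1.092 s
t_ret = A_ann·L/Q = 0.8716 s
t_cycle = t_ext + t_ret

t ≈ 1.96 s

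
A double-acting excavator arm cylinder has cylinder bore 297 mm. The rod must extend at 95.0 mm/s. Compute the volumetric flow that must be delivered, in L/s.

Cap-side area A_cap = π/4 × (297 mm)² = 69280 mm^2
Q = A × v

Q ≈ 6.58 L/s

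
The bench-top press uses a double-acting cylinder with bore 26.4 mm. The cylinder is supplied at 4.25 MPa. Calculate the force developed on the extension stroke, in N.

Cap-side area A_cap = π/4 × (26.4 mm)² = 547.4 mm^2
F = P × A_cap = 4.25 MPa × A_cap

F ≈ 2330 N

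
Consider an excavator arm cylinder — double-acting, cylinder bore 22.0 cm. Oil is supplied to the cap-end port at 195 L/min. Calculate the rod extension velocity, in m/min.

Cap-side area A_cap = π/4 × (22.0 cm)² = 380.1 cm^2
v = Q / A

v ≈ 5.13 m/min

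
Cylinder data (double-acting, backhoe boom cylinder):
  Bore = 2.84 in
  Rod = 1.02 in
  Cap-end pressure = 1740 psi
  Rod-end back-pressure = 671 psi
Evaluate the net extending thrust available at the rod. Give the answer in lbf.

F ≈ 7320 lbf

Cap-side area A_cap = π/4 × (2.84 in)² = 6.335 in^2
Rod-side annular area A_ann = π/4 × (2.84² − 1.02²) = 5.518 in^2
Net thrust = P_cap·A_cap − P_rod·A_ann = 11020 lbf − 3702 lbf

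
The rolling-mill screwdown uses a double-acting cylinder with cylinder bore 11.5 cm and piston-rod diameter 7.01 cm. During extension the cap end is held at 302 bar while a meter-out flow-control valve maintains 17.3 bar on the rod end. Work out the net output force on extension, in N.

F ≈ 3.02e5 N

Cap-side area A_cap = π/4 × (11.5 cm)² = 103.9 cm^2
Rod-side annular area A_ann = π/4 × (11.5² − 7.01²) = 65.27 cm^2
Net thrust = P_cap·A_cap − P_rod·A_ann = 3.137e5 N − 11290 N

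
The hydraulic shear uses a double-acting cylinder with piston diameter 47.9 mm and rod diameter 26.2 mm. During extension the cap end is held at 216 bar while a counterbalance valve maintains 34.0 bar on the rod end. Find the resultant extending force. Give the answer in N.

Cap-side area A_cap = π/4 × (47.9 mm)² = 1802 mm^2
Rod-side annular area A_ann = π/4 × (47.9² − 26.2²) = 1263 mm^2
Net thrust = P_cap·A_cap − P_rod·A_ann = 38920 N − 4294 N

F ≈ 34600 N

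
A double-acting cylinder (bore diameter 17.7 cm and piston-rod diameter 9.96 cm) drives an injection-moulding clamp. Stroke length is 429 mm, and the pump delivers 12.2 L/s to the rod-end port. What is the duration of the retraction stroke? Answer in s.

Rod-side annular area A_ann = π/4 × (17.7² − 9.96²) = 168.1 cm^2
Swept volume V = A × L; t = V / Q = A·L / Q

t ≈ 0.591 s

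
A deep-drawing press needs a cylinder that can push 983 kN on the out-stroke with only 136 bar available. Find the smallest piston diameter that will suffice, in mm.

Extension force acts on the full piston face: F = P × (π/4)D².
D = √(4F / (πP)) = √(4 × 983 kN / (π × 136 bar))

D ≈ 303 mm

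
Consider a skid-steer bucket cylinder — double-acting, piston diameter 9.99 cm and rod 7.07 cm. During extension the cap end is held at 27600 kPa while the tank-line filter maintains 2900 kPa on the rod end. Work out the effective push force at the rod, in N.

F ≈ 2.05e5 N

Cap-side area A_cap = π/4 × (9.99 cm)² = 78.38 cm^2
Rod-side annular area A_ann = π/4 × (9.99² − 7.07²) = 39.12 cm^2
Net thrust = P_cap·A_cap − P_rod·A_ann = 2.163e5 N − 11350 N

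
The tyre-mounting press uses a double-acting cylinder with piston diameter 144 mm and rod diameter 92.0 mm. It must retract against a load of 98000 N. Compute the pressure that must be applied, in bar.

P ≈ 102 bar

Rod-side annular area A_ann = π/4 × (144² − 92.0²) = 9638 mm^2
Retraction: pressure acts on the annular area.
P = F / A = 98000 N / A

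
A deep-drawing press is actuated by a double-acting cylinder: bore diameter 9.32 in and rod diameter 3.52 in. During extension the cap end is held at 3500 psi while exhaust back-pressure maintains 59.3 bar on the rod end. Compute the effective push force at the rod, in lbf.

Cap-side area A_cap = π/4 × (9.32 in)² = 68.22 in^2
Rod-side annular area A_ann = π/4 × (9.32² − 3.52²) = 58.49 in^2
Net thrust = P_cap·A_cap − P_rod·A_ann = 2.388e5 lbf − 50310 lbf

F ≈ 1.88e5 lbf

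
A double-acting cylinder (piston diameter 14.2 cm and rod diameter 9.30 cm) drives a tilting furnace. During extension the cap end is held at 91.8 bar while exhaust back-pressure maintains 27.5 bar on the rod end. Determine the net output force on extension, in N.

F ≈ 1.21e5 N

Cap-side area A_cap = π/4 × (14.2 cm)² = 158.4 cm^2
Rod-side annular area A_ann = π/4 × (14.2² − 9.30²) = 90.44 cm^2
Net thrust = P_cap·A_cap − P_rod·A_ann = 1.454e5 N − 24870 N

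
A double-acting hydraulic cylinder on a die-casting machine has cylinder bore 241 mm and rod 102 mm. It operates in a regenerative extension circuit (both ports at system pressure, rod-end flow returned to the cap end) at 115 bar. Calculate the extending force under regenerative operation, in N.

With equal pressure on both faces, forces on the annular region cancel; the net push is pressure × rod cross-section.
Rod cross-section A_rod = π/4 × (102 mm)² = 8171 mm^2
F = P × A_rod

F ≈ 94000 N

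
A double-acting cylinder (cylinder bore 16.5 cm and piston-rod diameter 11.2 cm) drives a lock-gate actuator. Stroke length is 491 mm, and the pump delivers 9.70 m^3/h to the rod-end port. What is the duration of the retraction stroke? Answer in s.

t ≈ 2.10 s

Rod-side annular area A_ann = π/4 × (16.5² − 11.2²) = 115.3 cm^2
Swept volume V = A × L; t = V / Q = A·L / Q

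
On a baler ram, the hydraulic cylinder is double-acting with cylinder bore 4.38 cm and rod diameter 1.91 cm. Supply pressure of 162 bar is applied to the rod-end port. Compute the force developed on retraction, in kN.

Rod-side annular area A_ann = π/4 × (4.38² − 1.91²) = 12.20 cm^2
On retraction the pressure acts on the annular area (bore minus rod).
F = P × A_ann

F ≈ 19.8 kN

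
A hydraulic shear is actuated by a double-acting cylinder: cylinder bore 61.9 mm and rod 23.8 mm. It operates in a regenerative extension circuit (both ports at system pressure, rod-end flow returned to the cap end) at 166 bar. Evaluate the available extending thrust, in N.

F ≈ 7390 N

With equal pressure on both faces, forces on the annular region cancel; the net push is pressure × rod cross-section.
Rod cross-section A_rod = π/4 × (23.8 mm)² = 444.9 mm^2
F = P × A_rod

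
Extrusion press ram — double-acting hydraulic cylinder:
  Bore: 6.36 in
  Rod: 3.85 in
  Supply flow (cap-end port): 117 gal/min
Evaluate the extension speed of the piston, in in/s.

v ≈ 14.2 in/s

Cap-side area A_cap = π/4 × (6.36 in)² = 31.77 in^2
v = Q / A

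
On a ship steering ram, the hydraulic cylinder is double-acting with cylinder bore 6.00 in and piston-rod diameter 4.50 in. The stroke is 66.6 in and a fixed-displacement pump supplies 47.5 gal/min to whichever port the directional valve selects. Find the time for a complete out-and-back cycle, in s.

t ≈ 14.8 s

Cap-side area A_cap = π/4 × (6.00 in)² = 28.27 in^2
Rod-side annular area A_ann = π/4 × (6.00² − 4.50²) = 12.37 in^2
t_ext = A_cap·L/Q = 10.30 s
t_ret = A_ann·L/Q = 4.505 s
t_cycle = t_ext + t_ret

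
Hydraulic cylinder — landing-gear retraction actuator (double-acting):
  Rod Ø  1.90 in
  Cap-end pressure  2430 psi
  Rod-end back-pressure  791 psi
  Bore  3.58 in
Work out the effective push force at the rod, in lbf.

Cap-side area A_cap = π/4 × (3.58 in)² = 10.07 in^2
Rod-side annular area A_ann = π/4 × (3.58² − 1.90²) = 7.231 in^2
Net thrust = P_cap·A_cap − P_rod·A_ann = 24460 lbf − 5719 lbf

F ≈ 18700 lbf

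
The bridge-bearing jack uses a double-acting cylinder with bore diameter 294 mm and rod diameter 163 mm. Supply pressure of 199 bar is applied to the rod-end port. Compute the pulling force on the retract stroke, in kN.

F ≈ 936 kN

Rod-side annular area A_ann = π/4 × (294² − 163²) = 47020 mm^2
On retraction the pressure acts on the annular area (bore minus rod).
F = P × A_ann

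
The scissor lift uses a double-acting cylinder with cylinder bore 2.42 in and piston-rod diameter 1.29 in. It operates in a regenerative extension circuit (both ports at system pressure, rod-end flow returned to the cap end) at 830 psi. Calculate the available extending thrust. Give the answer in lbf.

F ≈ 1080 lbf

With equal pressure on both faces, forces on the annular region cancel; the net push is pressure × rod cross-section.
Rod cross-section A_rod = π/4 × (1.29 in)² = 1.307 in^2
F = P × A_rod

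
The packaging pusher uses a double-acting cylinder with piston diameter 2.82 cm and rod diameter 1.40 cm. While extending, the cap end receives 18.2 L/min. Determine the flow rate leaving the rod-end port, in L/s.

Cap-side area A_cap = π/4 × (2.82 cm)² = 6.246 cm^2
Rod-side annular area A_ann = π/4 × (2.82² − 1.40²) = 4.706 cm^2
Piston speed v = Q_in/A_cap; rod-end outflow Q_out = v × A_ann = Q_in × A_ann/A_cap.

Q_out ≈ 0.229 L/s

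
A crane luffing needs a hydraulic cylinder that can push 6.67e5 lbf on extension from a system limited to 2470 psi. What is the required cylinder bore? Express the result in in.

D ≈ 18.5 in

Extension force acts on the full piston face: F = P × (π/4)D².
D = √(4F / (πP)) = √(4 × 6.67e5 lbf / (π × 2470 psi))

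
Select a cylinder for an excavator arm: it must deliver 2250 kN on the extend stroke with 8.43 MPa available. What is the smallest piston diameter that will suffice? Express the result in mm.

D ≈ 583 mm

Extension force acts on the full piston face: F = P × (π/4)D².
D = √(4F / (πP)) = √(4 × 2250 kN / (π × 8.43 MPa))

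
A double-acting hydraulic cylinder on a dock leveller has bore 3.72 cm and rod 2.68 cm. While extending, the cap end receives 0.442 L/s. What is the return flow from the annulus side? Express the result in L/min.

Cap-side area A_cap = π/4 × (3.72 cm)² = 10.87 cm^2
Rod-side annular area A_ann = π/4 × (3.72² − 2.68²) = 5.228 cm^2
Piston speed v = Q_in/A_cap; rod-end outflow Q_out = v × A_ann = Q_in × A_ann/A_cap.

Q_out ≈ 12.8 L/min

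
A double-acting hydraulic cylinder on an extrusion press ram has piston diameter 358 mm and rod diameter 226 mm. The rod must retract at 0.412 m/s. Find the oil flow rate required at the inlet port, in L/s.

Rod-side annular area A_ann = π/4 × (358² − 226²) = 60540 mm^2
Q = A × v

Q ≈ 24.9 L/s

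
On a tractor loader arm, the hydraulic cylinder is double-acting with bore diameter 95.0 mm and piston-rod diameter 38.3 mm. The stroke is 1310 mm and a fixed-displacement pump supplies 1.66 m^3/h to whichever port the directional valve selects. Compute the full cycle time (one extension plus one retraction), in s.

t ≈ 37.0 s

Cap-side area A_cap = π/4 × (95.0 mm)² = 7088 mm^2
Rod-side annular area A_ann = π/4 × (95.0² − 38.3²) = 5936 mm^2
t_ext = A_cap·L/Q = 20.14 s
t_ret = A_ann·L/Q = 16.86 s
t_cycle = t_ext + t_ret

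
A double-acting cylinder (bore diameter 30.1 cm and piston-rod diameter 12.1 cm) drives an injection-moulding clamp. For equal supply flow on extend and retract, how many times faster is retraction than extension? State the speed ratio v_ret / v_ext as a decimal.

Cap-side area A_cap = π/4 × (30.1 cm)² = 711.6 cm^2
Rod-side annular area A_ann = π/4 × (30.1² − 12.1²) = 596.6 cm^2
For equal Q, v ∝ 1/A, so v_ret/v_ext = A_cap/A_ann.

v_ret/v_ext ≈ 1.19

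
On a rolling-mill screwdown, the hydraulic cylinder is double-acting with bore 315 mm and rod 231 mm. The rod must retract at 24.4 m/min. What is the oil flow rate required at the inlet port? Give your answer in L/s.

Rod-side annular area A_ann = π/4 × (315² − 231²) = 36020 mm^2
Q = A × v

Q ≈ 14.6 L/s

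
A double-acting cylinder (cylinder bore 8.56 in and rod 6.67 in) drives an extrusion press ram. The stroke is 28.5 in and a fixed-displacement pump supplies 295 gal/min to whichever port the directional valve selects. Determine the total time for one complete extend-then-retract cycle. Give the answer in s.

Cap-side area A_cap = π/4 × (8.56 in)² = 57.55 in^2
Rod-side annular area A_ann = π/4 × (8.56² − 6.67²) = 22.61 in^2
t_ext = A_cap·L/Q = 1.444 s
t_ret = A_ann·L/Q = 0.5673 s
t_cycle = t_ext + t_ret

t ≈ 2.01 s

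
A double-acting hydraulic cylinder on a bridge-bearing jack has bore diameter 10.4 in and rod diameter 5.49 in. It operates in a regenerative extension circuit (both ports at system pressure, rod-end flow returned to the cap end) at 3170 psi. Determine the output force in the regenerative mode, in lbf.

F ≈ 75000 lbf

With equal pressure on both faces, forces on the annular region cancel; the net push is pressure × rod cross-section.
Rod cross-section A_rod = π/4 × (5.49 in)² = 23.67 in^2
F = P × A_rod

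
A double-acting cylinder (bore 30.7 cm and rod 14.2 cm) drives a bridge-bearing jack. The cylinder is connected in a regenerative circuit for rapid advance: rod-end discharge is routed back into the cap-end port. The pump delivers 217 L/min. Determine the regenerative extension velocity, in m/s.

v ≈ 0.228 m/s

In regeneration the rod-end outflow joins the pump flow into the cap end, so the net volume the pump must supply per unit advance equals the rod cross-section area.
Rod cross-section A_rod = π/4 × (14.2 cm)² = 158.4 cm^2
v = Q_pump / A_rod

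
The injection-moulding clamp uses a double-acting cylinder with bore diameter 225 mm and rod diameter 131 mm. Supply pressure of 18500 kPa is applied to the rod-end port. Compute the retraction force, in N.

F ≈ 4.86e5 N

Rod-side annular area A_ann = π/4 × (225² − 131²) = 26280 mm^2
On retraction the pressure acts on the annular area (bore minus rod).
F = P × A_ann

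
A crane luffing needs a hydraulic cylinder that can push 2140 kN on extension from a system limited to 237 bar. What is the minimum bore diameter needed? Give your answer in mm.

Extension force acts on the full piston face: F = P × (π/4)D².
D = √(4F / (πP)) = √(4 × 2140 kN / (π × 237 bar))

D ≈ 339 mm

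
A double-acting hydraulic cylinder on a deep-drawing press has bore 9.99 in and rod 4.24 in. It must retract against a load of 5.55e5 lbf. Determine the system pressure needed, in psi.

Rod-side annular area A_ann = π/4 × (9.99² − 4.24²) = 64.26 in^2
Retraction: pressure acts on the annular area.
P = F / A = 5.55e5 lbf / A

P ≈ 8640 psi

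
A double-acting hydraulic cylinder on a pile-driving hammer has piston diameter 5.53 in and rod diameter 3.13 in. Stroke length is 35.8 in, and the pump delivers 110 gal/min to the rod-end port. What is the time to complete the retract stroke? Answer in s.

Rod-side annular area A_ann = π/4 × (5.53² − 3.13²) = 16.32 in^2
Swept volume V = A × L; t = V / Q = A·L / Q

t ≈ 1.38 s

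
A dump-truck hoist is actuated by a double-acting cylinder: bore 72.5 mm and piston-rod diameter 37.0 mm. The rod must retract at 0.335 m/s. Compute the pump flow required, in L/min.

Q ≈ 61.4 L/min

Rod-side annular area A_ann = π/4 × (72.5² − 37.0²) = 3053 mm^2
Q = A × v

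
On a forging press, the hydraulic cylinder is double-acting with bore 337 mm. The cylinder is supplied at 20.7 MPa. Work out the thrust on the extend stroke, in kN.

F ≈ 1850 kN

Cap-side area A_cap = π/4 × (337 mm)² = 89200 mm^2
F = P × A_cap = 20.7 MPa × A_cap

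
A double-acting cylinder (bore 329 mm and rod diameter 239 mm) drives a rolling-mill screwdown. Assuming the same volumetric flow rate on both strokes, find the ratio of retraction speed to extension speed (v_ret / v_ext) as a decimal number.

Cap-side area A_cap = π/4 × (329 mm)² = 85010 mm^2
Rod-side annular area A_ann = π/4 × (329² − 239²) = 40150 mm^2
For equal Q, v ∝ 1/A, so v_ret/v_ext = A_cap/A_ann.

v_ret/v_ext ≈ 2.12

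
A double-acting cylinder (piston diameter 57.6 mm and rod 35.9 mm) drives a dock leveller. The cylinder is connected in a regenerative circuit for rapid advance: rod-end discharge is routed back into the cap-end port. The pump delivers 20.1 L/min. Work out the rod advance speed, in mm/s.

v ≈ 331 mm/s

In regeneration the rod-end outflow joins the pump flow into the cap end, so the net volume the pump must supply per unit advance equals the rod cross-section area.
Rod cross-section A_rod = π/4 × (35.9 mm)² = 1012 mm^2
v = Q_pump / A_rod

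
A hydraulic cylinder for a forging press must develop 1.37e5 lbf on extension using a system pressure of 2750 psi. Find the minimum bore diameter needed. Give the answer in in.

Extension force acts on the full piston face: F = P × (π/4)D².
D = √(4F / (πP)) = √(4 × 1.37e5 lbf / (π × 2750 psi))

D ≈ 7.96 in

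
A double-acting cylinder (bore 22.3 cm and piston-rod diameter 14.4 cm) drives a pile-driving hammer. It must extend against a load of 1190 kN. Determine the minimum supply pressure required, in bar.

Cap-side area A_cap = π/4 × (22.3 cm)² = 390.6 cm^2
P = F / A = 1190 kN / A

P ≈ 305 bar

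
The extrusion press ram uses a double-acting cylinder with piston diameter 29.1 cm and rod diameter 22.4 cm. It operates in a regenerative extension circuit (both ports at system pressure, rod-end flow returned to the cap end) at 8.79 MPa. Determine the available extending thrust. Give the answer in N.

With equal pressure on both faces, forces on the annular region cancel; the net push is pressure × rod cross-section.
Rod cross-section A_rod = π/4 × (22.4 cm)² = 394.1 cm^2
F = P × A_rod

F ≈ 3.46e5 N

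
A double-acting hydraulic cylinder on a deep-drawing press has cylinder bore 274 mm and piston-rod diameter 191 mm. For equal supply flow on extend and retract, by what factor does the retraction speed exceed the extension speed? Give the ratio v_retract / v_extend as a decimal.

Cap-side area A_cap = π/4 × (274 mm)² = 58960 mm^2
Rod-side annular area A_ann = π/4 × (274² − 191²) = 30310 mm^2
For equal Q, v ∝ 1/A, so v_ret/v_ext = A_cap/A_ann.

v_ret/v_ext ≈ 1.95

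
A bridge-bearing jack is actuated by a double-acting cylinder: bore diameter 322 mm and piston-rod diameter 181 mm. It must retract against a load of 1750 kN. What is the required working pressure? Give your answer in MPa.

Rod-side annular area A_ann = π/4 × (322² − 181²) = 55700 mm^2
Retraction: pressure acts on the annular area.
P = F / A = 1750 kN / A

P ≈ 31.4 MPa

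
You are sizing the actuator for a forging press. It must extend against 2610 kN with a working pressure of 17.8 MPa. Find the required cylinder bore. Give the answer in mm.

D ≈ 432 mm

Extension force acts on the full piston face: F = P × (π/4)D².
D = √(4F / (πP)) = √(4 × 2610 kN / (π × 17.8 MPa))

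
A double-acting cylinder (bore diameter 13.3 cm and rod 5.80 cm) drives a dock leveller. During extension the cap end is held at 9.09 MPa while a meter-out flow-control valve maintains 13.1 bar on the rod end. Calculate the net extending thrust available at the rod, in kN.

F ≈ 112 kN

Cap-side area A_cap = π/4 × (13.3 cm)² = 138.9 cm^2
Rod-side annular area A_ann = π/4 × (13.3² − 5.80²) = 112.5 cm^2
Net thrust = P_cap·A_cap − P_rod·A_ann = 126.3 kN − 14.74 kN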